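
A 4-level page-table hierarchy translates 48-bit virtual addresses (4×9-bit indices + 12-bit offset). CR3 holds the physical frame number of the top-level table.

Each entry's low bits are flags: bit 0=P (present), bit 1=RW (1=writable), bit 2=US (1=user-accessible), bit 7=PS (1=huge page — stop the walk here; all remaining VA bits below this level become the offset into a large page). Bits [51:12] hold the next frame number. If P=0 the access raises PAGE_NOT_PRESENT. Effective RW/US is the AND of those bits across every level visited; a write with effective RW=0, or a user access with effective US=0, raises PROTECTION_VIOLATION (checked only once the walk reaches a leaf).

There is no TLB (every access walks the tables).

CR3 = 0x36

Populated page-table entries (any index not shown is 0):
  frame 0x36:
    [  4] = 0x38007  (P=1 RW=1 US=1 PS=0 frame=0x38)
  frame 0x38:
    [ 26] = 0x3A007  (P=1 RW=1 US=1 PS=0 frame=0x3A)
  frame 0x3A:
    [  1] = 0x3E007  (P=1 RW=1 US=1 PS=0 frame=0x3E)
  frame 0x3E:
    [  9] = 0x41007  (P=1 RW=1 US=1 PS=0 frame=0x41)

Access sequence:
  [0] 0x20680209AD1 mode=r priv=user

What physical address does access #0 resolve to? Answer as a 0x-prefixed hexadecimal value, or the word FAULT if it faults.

Walk each access:
#0 VA=0x20680209AD1 (r,user):
  L0: frame=0x36 idx=4 entry=0x38007 [P=1 RW=1 US=1 PS=0]
  L1: frame=0x38 idx=26 entry=0x3A007 [P=1 RW=1 US=1 PS=0]
  L2: frame=0x3A idx=1 entry=0x3E007 [P=1 RW=1 US=1 PS=0]
  L3: frame=0x3E idx=9 entry=0x41007 [P=1 RW=1 US=1 PS=0]
  → PA=0x41AD1  (4 entries read)

Access #0 PA: 0x41AD1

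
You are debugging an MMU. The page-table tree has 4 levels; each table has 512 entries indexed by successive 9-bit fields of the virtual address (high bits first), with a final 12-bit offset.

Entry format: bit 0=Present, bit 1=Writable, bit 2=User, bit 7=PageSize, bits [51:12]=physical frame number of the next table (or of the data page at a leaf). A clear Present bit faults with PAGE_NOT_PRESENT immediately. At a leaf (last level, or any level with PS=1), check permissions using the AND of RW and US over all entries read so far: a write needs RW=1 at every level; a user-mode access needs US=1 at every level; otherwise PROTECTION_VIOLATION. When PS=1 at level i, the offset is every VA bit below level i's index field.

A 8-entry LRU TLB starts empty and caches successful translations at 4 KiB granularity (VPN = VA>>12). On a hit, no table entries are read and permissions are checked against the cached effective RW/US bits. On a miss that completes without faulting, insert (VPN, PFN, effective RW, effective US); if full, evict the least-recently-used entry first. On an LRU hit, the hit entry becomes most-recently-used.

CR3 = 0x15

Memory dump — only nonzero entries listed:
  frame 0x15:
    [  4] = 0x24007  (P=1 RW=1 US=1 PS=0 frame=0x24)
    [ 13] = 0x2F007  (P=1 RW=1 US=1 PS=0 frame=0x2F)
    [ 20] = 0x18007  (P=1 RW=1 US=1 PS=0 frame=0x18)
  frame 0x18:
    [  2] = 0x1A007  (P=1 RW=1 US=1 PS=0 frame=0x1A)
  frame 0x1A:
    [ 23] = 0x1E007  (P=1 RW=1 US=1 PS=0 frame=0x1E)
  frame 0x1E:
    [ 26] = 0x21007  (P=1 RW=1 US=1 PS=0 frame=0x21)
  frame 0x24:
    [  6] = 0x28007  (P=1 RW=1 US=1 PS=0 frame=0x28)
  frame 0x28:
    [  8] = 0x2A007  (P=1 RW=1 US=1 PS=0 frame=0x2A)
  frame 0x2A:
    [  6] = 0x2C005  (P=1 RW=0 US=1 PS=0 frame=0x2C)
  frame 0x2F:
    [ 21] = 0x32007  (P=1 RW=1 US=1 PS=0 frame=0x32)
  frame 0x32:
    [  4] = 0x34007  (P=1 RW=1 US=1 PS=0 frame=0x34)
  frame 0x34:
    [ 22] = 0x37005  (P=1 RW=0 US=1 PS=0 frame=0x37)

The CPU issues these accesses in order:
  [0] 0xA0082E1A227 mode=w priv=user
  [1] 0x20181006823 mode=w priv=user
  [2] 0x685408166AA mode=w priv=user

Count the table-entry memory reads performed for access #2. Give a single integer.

Trace:
#0 VA=0xA0082E1A227 (w,user):
  L0: frame=0x15 idx=20 entry=0x18007 [P=1 RW=1 US=1 PS=0]
  L1: frame=0x18 idx=2 entry=0x1A007 [P=1 RW=1 US=1 PS=0]
  L2: frame=0x1A idx=23 entry=0x1E007 [P=1 RW=1 US=1 PS=0]
  L3: frame=0x1E idx=26 entry=0x21007 [P=1 RW=1 US=1 PS=0]
  → PA=0x21227  (4 entries read)
#1 VA=0x20181006823 (w,user):
  L0: frame=0x15 idx=4 entry=0x24007 [P=1 RW=1 US=1 PS=0]
  L1: frame=0x24 idx=6 entry=0x28007 [P=1 RW=1 US=1 PS=0]
  L2: frame=0x28 idx=8 entry=0x2A007 [P=1 RW=1 US=1 PS=0]
  L3: frame=0x2A idx=6 entry=0x2C005 [P=1 RW=0 US=1 PS=0]
  → PROTECTION_VIOLATION  (4 entries read)
#2 VA=0x685408166AA (w,user):
  L0: frame=0x15 idx=13 entry=0x2F007 [P=1 RW=1 US=1 PS=0]
  L1: frame=0x2F idx=21 entry=0x32007 [P=1 RW=1 US=1 PS=0]
  L2: frame=0x32 idx=4 entry=0x34007 [P=1 RW=1 US=1 PS=0]
  L3: frame=0x34 idx=22 entry=0x37005 [P=1 RW=0 US=1 PS=0]
  → PROTECTION_VIOLATION  (4 entries read)

Entries read for #2: 4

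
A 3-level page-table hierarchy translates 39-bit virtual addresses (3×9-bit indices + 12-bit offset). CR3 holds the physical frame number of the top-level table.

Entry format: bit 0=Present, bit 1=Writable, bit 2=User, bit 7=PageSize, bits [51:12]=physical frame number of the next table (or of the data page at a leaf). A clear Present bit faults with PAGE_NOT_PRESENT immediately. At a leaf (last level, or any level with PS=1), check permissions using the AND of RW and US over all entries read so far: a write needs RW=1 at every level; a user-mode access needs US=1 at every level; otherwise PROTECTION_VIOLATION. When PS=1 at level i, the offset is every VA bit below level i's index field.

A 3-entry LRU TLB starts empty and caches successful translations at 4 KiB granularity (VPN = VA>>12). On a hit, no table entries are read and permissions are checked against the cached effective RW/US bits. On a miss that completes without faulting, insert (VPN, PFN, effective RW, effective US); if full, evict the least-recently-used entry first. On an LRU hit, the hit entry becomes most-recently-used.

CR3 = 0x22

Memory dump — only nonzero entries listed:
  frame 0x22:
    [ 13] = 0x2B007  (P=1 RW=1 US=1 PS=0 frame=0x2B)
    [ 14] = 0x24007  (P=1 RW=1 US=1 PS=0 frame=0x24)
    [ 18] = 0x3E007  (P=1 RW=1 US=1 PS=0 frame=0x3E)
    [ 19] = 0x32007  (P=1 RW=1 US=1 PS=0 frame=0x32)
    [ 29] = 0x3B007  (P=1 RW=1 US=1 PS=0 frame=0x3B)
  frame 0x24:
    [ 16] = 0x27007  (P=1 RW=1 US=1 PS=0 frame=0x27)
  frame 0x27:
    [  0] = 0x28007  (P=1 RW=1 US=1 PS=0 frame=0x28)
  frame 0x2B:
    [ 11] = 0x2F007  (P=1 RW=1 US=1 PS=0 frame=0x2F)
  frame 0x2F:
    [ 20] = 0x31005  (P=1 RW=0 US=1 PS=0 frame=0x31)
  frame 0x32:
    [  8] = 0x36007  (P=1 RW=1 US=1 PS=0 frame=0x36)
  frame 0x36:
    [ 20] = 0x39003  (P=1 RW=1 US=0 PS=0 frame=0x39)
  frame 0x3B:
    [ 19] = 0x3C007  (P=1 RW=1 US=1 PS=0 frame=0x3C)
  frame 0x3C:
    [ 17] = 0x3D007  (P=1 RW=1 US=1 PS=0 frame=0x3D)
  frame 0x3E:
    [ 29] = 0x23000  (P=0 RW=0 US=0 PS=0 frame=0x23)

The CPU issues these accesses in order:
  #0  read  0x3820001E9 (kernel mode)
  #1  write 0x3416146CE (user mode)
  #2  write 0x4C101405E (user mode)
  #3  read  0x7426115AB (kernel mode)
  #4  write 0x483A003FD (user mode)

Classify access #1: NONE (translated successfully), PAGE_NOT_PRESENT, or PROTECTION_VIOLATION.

Trace:
#0 VA=0x3820001E9 (r,kernel):
  L0 @0x22[14] → 0x24007  P=1,RW=1,US=1,PS=0
  L1 @0x24[16] → 0x27007  P=1,RW=1,US=1,PS=0
  L2 @0x27[0] → 0x28007  P=1,RW=1,US=1,PS=0
  ⇒ phys 0x281E9  [3 reads]
#1 VA=0x3416146CE (w,user):
  L0 @0x22[13] → 0x2B007  P=1,RW=1,US=1,PS=0
  L1 @0x2B[11] → 0x2F007  P=1,RW=1,US=1,PS=0
  L2 @0x2F[20] → 0x31005  P=1,RW=0,US=1,PS=0
  ⇒ fault: PROTECTION_VIOLATION  — 3 lookups
#2 VA=0x4C101405E (w,user):
  L0 @0x22[19] → 0x32007  P=1,RW=1,US=1,PS=0
  L1 @0x32[8] → 0x36007  P=1,RW=1,US=1,PS=0
  L2 @0x36[20] → 0x39003  P=1,RW=1,US=0,PS=0
  ⇒ fault: PROTECTION_VIOLATION  — 3 lookups
#3 VA=0x7426115AB (r,kernel):
  L0 @0x22[29] → 0x3B007  P=1,RW=1,US=1,PS=0
  L1 @0x3B[19] → 0x3C007  P=1,RW=1,US=1,PS=0
  L2 @0x3C[17] → 0x3D007  P=1,RW=1,US=1,PS=0
  ⇒ phys 0x3D5AB  [3 reads]
#4 VA=0x483A003FD (w,user):
  L0 @0x22[18] → 0x3E007  P=1,RW=1,US=1,PS=0
  L1 @0x3E[29] → 0x23000  P=0,RW=0,US=0,PS=0
  ⇒ fault: PAGE_NOT_PRESENT  — 2 lookups

Access #1 fault: PROTECTION_VIOLATION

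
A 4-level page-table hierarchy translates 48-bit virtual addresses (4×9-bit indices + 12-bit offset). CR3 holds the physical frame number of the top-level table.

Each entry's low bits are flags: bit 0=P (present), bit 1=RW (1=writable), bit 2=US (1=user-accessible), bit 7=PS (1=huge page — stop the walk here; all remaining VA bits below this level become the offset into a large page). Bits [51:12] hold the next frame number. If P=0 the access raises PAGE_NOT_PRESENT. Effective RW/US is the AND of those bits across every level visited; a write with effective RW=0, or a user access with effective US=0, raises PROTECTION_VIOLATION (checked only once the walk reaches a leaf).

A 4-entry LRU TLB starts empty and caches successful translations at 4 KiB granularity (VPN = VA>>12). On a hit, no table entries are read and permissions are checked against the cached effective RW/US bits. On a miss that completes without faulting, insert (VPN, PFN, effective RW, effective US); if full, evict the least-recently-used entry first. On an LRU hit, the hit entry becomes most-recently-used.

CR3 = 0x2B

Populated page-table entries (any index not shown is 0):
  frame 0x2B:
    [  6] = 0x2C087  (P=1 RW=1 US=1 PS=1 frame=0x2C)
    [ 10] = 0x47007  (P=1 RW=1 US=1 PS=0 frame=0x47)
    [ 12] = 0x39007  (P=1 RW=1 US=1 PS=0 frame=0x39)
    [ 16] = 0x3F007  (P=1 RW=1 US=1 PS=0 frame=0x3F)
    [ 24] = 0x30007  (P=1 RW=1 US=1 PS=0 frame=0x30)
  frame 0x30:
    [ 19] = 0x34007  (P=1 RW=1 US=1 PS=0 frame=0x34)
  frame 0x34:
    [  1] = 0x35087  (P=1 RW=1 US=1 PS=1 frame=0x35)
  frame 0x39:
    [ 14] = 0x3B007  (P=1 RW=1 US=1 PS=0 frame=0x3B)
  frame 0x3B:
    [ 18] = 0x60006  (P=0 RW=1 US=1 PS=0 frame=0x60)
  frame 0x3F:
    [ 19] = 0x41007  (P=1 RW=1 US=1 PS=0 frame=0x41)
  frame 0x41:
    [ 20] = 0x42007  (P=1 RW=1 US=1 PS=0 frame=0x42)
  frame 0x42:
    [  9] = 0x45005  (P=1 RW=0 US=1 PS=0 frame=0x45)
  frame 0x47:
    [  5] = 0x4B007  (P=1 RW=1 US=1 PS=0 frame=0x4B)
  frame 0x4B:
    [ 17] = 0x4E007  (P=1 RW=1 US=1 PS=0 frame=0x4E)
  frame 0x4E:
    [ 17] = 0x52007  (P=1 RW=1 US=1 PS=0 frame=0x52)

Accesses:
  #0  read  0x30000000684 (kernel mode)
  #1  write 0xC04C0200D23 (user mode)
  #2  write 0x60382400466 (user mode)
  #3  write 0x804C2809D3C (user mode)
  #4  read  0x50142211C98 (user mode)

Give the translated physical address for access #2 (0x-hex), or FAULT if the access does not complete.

Walk each access:
#0 VA=0x30000000684 (r,kernel):
  lvl0: tbl 0x2B, slot 6 ⇒ 0x2C087 (P1/RW1/US1/PS1)
  ⇒ phys 0x2C684 (huge @L0)  [1 reads]
#1 VA=0xC04C0200D23 (w,user):
  lvl0: tbl 0x2B, slot 24 ⇒ 0x30007 (P1/RW1/US1/PS0)
  lvl1: tbl 0x30, slot 19 ⇒ 0x34007 (P1/RW1/US1/PS0)
  lvl2: tbl 0x34, slot 1 ⇒ 0x35087 (P1/RW1/US1/PS1)
  ⇒ phys 0x35D23 (huge @L2)  [3 reads]
#2 VA=0x60382400466 (w,user):
  lvl0: tbl 0x2B, slot 12 ⇒ 0x39007 (P1/RW1/US1/PS0)
  lvl1: tbl 0x39, slot 14 ⇒ 0x3B007 (P1/RW1/US1/PS0)
  lvl2: tbl 0x3B, slot 18 ⇒ 0x60006 (P0/RW1/US1/PS0)
  ⇒ fault: PAGE_NOT_PRESENT  — 3 lookups
#3 VA=0x804C2809D3C (w,user):
  lvl0: tbl 0x2B, slot 16 ⇒ 0x3F007 (P1/RW1/US1/PS0)
  lvl1: tbl 0x3F, slot 19 ⇒ 0x41007 (P1/RW1/US1/PS0)
  lvl2: tbl 0x41, slot 20 ⇒ 0x42007 (P1/RW1/US1/PS0)
  lvl3: tbl 0x42, slot 9 ⇒ 0x45005 (P1/RW0/US1/PS0)
  ⇒ fault: PROTECTION_VIOLATION  — 4 lookups
#4 VA=0x50142211C98 (r,user):
  lvl0: tbl 0x2B, slot 10 ⇒ 0x47007 (P1/RW1/US1/PS0)
  lvl1: tbl 0x47, slot 5 ⇒ 0x4B007 (P1/RW1/US1/PS0)
  lvl2: tbl 0x4B, slot 17 ⇒ 0x4E007 (P1/RW1/US1/PS0)
  lvl3: tbl 0x4E, slot 17 ⇒ 0x52007 (P1/RW1/US1/PS0)
  ⇒ phys 0x52C98  [4 reads]

Access #2 PA: FAULT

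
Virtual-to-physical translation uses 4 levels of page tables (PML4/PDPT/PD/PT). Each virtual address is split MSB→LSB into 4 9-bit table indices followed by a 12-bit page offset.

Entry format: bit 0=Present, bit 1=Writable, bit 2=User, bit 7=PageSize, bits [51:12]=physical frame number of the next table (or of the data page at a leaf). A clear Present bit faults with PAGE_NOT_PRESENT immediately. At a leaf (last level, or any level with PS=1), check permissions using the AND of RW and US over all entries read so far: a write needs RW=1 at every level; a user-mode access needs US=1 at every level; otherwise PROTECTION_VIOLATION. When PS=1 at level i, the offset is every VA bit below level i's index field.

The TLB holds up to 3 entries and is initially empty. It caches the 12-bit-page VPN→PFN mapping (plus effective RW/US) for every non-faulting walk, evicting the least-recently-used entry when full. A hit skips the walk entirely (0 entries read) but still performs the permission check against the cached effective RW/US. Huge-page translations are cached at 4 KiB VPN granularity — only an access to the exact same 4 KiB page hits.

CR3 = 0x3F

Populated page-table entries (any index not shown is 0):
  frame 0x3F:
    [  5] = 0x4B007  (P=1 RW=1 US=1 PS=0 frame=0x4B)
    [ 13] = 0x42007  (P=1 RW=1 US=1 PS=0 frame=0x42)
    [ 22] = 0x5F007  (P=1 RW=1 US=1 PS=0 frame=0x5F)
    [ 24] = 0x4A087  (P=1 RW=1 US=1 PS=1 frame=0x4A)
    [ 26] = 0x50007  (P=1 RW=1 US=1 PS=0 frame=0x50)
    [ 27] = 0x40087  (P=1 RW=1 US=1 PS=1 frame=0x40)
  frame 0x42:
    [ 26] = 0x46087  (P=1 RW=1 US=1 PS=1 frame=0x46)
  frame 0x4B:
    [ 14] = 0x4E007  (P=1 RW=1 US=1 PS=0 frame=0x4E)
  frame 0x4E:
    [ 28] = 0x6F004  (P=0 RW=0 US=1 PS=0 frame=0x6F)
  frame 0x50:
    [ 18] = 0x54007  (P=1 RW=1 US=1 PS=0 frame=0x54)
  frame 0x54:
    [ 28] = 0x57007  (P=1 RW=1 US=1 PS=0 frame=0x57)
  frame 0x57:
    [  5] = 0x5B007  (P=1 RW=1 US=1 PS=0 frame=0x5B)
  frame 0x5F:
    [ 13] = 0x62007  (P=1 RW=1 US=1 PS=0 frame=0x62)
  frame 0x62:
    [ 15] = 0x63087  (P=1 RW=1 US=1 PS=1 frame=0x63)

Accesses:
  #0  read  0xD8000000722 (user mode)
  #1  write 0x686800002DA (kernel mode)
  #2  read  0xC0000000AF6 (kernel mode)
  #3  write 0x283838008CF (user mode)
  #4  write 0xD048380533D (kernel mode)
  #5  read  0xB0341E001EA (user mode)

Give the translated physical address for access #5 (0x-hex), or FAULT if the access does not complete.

Walk each access:
#0 VA=0xD8000000722 (r,user):
  L0: frame=0x3F idx=27 entry=0x40087 [P=1 RW=1 US=1 PS=1]
  ⇒ phys 0x40722 (huge @L0)  [1 reads]
#1 VA=0x686800002DA (w,kernel):
  L0: frame=0x3F idx=13 entry=0x42007 [P=1 RW=1 US=1 PS=0]
  L1: frame=0x42 idx=26 entry=0x46087 [P=1 RW=1 US=1 PS=1]
  ⇒ phys 0x462DA (huge @L1)  [2 reads]
#2 VA=0xC0000000AF6 (r,kernel):
  L0: frame=0x3F idx=24 entry=0x4A087 [P=1 RW=1 US=1 PS=1]
  ⇒ phys 0x4AAF6 (huge @L0)  [1 reads]
#3 VA=0x283838008CF (w,user):
  L0: frame=0x3F idx=5 entry=0x4B007 [P=1 RW=1 US=1 PS=0]
  L1: frame=0x4B idx=14 entry=0x4E007 [P=1 RW=1 US=1 PS=0]
  L2: frame=0x4E idx=28 entry=0x6F004 [P=0 RW=0 US=1 PS=0]
  → PAGE_NOT_PRESENT  (3 entries read)
#4 VA=0xD048380533D (w,kernel):
  L0: frame=0x3F idx=26 entry=0x50007 [P=1 RW=1 US=1 PS=0]
  L1: frame=0x50 idx=18 entry=0x54007 [P=1 RW=1 US=1 PS=0]
  L2: frame=0x54 idx=28 entry=0x57007 [P=1 RW=1 US=1 PS=0]
  L3: frame=0x57 idx=5 entry=0x5B007 [P=1 RW=1 US=1 PS=0]
  ⇒ phys 0x5B33D  [4 reads]
#5 VA=0xB0341E001EA (r,user):
  L0: frame=0x3F idx=22 entry=0x5F007 [P=1 RW=1 US=1 PS=0]
  L1: frame=0x5F idx=13 entry=0x62007 [P=1 RW=1 US=1 PS=0]
  L2: frame=0x62 idx=15 entry=0x63087 [P=1 RW=1 US=1 PS=1]
  ⇒ phys 0x631EA (huge @L2)  [3 reads]

Access #5 PA: 0x631EA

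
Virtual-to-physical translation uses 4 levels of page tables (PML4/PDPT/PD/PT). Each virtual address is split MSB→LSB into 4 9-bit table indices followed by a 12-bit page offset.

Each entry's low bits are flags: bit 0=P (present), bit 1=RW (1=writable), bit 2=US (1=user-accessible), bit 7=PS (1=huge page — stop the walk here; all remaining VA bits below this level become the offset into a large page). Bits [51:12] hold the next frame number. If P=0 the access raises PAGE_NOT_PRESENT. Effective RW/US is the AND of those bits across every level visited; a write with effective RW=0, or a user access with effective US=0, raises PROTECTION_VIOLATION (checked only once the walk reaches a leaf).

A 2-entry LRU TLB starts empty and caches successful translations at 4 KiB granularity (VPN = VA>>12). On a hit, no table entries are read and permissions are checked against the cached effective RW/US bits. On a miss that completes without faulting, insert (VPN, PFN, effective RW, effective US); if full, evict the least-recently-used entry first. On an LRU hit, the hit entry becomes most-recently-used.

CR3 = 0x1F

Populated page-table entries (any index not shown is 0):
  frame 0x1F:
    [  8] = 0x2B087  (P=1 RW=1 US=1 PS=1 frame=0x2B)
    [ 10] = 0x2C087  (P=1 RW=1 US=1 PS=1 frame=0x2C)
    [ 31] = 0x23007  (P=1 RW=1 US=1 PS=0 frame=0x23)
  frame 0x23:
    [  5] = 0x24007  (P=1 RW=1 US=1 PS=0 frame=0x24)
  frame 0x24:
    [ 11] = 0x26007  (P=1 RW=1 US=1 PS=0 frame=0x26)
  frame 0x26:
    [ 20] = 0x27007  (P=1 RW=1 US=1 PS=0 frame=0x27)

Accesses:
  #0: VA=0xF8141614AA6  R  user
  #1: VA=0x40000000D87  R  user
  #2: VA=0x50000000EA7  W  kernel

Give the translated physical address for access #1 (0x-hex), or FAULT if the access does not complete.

Per-access translation:
#0 VA=0xF8141614AA6 (r,user):
  L0 @0x1F[31] → 0x23007  P=1,RW=1,US=1,PS=0
  L1 @0x23[5] → 0x24007  P=1,RW=1,US=1,PS=0
  L2 @0x24[11] → 0x26007  P=1,RW=1,US=1,PS=0
  L3 @0x26[20] → 0x27007  P=1,RW=1,US=1,PS=0
  ✓ 0x27AA6  — 4 lookups
#1 VA=0x40000000D87 (r,user):
  L0 @0x1F[8] → 0x2B087  P=1,RW=1,US=1,PS=1
  ✓ 0x2BD87 (huge @L0)  — 1 lookups
#2 VA=0x50000000EA7 (w,kernel):
  L0 @0x1F[10] → 0x2C087  P=1,RW=1,US=1,PS=1
  ✓ 0x2CEA7 (huge @L0)  — 1 lookups

Access #1 PA: 0x2BD87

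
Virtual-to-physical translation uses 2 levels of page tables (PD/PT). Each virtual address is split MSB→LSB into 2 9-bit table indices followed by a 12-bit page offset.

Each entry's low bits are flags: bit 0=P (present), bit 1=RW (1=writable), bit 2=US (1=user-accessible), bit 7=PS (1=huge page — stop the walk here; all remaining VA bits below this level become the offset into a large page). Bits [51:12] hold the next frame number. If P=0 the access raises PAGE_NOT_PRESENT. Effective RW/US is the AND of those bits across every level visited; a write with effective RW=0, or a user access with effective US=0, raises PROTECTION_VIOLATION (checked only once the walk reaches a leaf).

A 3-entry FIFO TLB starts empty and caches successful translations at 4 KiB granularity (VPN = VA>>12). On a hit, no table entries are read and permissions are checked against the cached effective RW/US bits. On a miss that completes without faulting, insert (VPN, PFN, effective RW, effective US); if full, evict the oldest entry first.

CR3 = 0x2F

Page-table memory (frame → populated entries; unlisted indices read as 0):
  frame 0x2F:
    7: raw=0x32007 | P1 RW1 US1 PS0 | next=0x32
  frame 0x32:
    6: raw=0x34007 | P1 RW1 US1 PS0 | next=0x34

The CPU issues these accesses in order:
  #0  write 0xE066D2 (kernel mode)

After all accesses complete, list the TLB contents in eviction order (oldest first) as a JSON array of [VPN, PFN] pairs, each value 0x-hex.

Walk each access:
#0 VA=0xE066D2 (w,kernel):
  [0] read 0x2F idx=7: raw=0x32007 flags P=1 W=1 U=1 S=0
  [1] read 0x32 idx=6: raw=0x34007 flags P=1 W=1 U=1 S=0
  ⇒ phys 0x346D2  [2 reads]

TLB: [["0xE06", "0x34"]]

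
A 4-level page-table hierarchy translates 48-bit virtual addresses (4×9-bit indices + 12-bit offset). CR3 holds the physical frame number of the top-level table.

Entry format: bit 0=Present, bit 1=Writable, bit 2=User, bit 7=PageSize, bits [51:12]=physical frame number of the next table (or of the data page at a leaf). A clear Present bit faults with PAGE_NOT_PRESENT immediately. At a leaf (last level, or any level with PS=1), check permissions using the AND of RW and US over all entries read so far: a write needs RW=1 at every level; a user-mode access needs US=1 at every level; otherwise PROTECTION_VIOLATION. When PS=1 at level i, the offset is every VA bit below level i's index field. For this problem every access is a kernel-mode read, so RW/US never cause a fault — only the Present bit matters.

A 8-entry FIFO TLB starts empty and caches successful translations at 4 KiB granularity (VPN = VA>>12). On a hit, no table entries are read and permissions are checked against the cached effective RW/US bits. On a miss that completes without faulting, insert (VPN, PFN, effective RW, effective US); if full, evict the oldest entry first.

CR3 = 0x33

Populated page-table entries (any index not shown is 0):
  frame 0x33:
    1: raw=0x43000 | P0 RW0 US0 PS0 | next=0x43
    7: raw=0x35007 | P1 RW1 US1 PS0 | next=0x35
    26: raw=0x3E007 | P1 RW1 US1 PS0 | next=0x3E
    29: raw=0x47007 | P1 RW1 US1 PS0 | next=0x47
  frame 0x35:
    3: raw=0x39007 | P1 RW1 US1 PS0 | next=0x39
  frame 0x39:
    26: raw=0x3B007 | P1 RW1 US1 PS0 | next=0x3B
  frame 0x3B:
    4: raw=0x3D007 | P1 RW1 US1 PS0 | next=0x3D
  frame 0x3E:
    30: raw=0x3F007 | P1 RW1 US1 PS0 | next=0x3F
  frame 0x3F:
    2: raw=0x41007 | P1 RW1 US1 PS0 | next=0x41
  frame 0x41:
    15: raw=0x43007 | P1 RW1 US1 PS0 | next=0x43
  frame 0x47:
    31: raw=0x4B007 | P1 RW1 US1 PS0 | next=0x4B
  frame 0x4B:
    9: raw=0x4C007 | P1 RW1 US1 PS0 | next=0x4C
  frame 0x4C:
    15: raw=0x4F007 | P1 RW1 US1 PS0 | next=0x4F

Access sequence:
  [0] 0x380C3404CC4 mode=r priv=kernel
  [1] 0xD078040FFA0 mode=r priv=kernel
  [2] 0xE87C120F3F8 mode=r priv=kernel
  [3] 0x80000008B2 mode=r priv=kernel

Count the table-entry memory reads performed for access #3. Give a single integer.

Trace:
#0 VA=0x380C3404CC4 (r,kernel):
  L0: frame=0x33 idx=7 entry=0x35007 [P=1 RW=1 US=1 PS=0]
  L1: frame=0x35 idx=3 entry=0x39007 [P=1 RW=1 US=1 PS=0]
  L2: frame=0x39 idx=26 entry=0x3B007 [P=1 RW=1 US=1 PS=0]
  L3: frame=0x3B idx=4 entry=0x3D007 [P=1 RW=1 US=1 PS=0]
  ✓ 0x3DCC4  — 4 lookups
#1 VA=0xD078040FFA0 (r,kernel):
  L0: frame=0x33 idx=26 entry=0x3E007 [P=1 RW=1 US=1 PS=0]
  L1: frame=0x3E idx=30 entry=0x3F007 [P=1 RW=1 US=1 PS=0]
  L2: frame=0x3F idx=2 entry=0x41007 [P=1 RW=1 US=1 PS=0]
  L3: frame=0x41 idx=15 entry=0x43007 [P=1 RW=1 US=1 PS=0]
  ✓ 0x43FA0  — 4 lookups
#2 VA=0xE87C120F3F8 (r,kernel):
  L0: frame=0x33 idx=29 entry=0x47007 [P=1 RW=1 US=1 PS=0]
  L1: frame=0x47 idx=31 entry=0x4B007 [P=1 RW=1 US=1 PS=0]
  L2: frame=0x4B idx=9 entry=0x4C007 [P=1 RW=1 US=1 PS=0]
  L3: frame=0x4C idx=15 entry=0x4F007 [P=1 RW=1 US=1 PS=0]
  ✓ 0x4F3F8  — 4 lookups
#3 VA=0x80000008B2 (r,kernel):
  L0: frame=0x33 idx=1 entry=0x43000 [P=0 RW=0 US=0 PS=0]
  ⇒ fault: PAGE_NOT_PRESENT  — 1 lookups

Entries read for #3: 1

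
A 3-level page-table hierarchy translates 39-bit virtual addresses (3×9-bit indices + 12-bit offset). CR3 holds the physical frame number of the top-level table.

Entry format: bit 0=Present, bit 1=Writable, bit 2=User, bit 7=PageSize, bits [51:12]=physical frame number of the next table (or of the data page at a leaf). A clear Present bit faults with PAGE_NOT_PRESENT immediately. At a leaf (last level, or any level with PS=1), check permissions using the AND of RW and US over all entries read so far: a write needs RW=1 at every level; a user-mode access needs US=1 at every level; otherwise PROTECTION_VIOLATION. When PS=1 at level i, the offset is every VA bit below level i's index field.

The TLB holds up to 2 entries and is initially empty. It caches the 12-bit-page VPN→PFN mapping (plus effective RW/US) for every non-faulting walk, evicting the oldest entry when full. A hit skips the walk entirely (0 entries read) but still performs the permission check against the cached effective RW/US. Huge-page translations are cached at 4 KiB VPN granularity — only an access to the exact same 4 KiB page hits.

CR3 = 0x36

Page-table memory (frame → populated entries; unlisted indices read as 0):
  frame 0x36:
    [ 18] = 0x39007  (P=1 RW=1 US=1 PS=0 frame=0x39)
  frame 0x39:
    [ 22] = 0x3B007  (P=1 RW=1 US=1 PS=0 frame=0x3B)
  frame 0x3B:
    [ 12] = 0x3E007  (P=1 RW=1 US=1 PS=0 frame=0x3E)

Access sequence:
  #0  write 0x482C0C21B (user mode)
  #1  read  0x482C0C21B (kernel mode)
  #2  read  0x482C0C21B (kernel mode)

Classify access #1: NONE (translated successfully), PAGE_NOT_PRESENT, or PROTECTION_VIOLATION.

Trace:
#0 VA=0x482C0C21B (w,user):
  L0: frame=0x36 idx=18 entry=0x39007 [P=1 RW=1 US=1 PS=0]
  L1: frame=0x39 idx=22 entry=0x3B007 [P=1 RW=1 US=1 PS=0]
  L2: frame=0x3B idx=12 entry=0x3E007 [P=1 RW=1 US=1 PS=0]
  ⇒ phys 0x3E21B  [3 reads]
#1 VA=0x482C0C21B (r,kernel):
  TLB hit vpn=0x482C0C → PA=0x3E21B
#2 VA=0x482C0C21B (r,kernel):
  TLB hit vpn=0x482C0C → PA=0x3E21B

Access #1 fault: NONE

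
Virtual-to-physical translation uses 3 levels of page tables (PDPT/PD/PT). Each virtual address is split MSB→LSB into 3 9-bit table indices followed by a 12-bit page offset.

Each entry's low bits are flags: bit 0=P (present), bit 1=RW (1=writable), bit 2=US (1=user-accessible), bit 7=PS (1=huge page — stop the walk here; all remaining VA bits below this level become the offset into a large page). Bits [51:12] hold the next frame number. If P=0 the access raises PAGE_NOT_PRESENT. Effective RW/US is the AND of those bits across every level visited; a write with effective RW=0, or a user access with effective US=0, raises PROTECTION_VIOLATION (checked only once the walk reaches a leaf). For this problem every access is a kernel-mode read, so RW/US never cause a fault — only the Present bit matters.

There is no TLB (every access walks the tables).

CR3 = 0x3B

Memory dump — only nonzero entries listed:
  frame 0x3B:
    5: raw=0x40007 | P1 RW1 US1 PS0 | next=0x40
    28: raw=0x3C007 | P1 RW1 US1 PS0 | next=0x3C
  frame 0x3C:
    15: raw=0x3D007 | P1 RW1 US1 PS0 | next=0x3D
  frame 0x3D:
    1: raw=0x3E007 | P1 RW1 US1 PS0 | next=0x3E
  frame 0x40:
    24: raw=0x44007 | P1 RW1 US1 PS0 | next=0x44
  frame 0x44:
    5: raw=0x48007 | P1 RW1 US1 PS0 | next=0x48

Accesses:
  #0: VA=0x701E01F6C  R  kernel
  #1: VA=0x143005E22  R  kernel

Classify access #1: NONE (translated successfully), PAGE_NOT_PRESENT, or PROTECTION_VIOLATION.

Trace:
#0 VA=0x701E01F6C (r,kernel):
  L0 @0x3B[28] → 0x3C007  P=1,RW=1,US=1,PS=0
  L1 @0x3C[15] → 0x3D007  P=1,RW=1,US=1,PS=0
  L2 @0x3D[1] → 0x3E007  P=1,RW=1,US=1,PS=0
  ⇒ phys 0x3EF6C  [3 reads]
#1 VA=0x143005E22 (r,kernel):
  L0 @0x3B[5] → 0x40007  P=1,RW=1,US=1,PS=0
  L1 @0x40[24] → 0x44007  P=1,RW=1,US=1,PS=0
  L2 @0x44[5] → 0x48007  P=1,RW=1,US=1,PS=0
  ⇒ phys 0x48E22  [3 reads]

Access #1 fault: NONE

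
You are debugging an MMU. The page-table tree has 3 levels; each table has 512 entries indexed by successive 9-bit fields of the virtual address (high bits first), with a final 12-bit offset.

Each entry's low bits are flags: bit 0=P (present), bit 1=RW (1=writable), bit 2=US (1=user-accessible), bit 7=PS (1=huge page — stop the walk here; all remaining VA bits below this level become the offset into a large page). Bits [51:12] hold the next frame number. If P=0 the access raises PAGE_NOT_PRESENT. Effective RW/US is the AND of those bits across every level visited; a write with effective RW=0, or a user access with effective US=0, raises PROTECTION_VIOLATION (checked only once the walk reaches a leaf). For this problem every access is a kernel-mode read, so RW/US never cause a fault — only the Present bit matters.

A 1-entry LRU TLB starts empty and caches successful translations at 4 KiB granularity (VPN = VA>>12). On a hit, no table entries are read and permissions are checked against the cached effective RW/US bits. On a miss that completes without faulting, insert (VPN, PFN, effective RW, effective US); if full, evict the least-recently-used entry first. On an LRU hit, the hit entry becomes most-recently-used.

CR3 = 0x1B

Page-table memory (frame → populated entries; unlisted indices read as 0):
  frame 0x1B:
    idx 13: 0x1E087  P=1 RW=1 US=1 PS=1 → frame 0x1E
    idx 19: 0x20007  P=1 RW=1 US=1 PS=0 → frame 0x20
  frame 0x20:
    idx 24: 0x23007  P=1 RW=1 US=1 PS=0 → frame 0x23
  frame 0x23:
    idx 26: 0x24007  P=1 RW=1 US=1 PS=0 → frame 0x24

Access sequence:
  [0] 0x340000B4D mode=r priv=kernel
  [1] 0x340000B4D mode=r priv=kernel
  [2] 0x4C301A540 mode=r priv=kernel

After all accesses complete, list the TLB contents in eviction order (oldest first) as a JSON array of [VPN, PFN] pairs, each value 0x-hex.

Per-access translation:
#0 VA=0x340000B4D (r,kernel):
  [0] read 0x1B idx=13: raw=0x1E087 flags P=1 W=1 U=1 S=1
  ⇒ phys 0x1EB4D (huge @L0)  [1 reads]
#1 VA=0x340000B4D (r,kernel):
  TLB hit vpn=0x340000 → PA=0x1EB4D
#2 VA=0x4C301A540 (r,kernel):
  [0] read 0x1B idx=19: raw=0x20007 flags P=1 W=1 U=1 S=0
  [1] read 0x20 idx=24: raw=0x23007 flags P=1 W=1 U=1 S=0
  [2] read 0x23 idx=26: raw=0x24007 flags P=1 W=1 U=1 S=0
  ⇒ phys 0x24540  [3 reads]

TLB: [["0x4C301A", "0x24"]]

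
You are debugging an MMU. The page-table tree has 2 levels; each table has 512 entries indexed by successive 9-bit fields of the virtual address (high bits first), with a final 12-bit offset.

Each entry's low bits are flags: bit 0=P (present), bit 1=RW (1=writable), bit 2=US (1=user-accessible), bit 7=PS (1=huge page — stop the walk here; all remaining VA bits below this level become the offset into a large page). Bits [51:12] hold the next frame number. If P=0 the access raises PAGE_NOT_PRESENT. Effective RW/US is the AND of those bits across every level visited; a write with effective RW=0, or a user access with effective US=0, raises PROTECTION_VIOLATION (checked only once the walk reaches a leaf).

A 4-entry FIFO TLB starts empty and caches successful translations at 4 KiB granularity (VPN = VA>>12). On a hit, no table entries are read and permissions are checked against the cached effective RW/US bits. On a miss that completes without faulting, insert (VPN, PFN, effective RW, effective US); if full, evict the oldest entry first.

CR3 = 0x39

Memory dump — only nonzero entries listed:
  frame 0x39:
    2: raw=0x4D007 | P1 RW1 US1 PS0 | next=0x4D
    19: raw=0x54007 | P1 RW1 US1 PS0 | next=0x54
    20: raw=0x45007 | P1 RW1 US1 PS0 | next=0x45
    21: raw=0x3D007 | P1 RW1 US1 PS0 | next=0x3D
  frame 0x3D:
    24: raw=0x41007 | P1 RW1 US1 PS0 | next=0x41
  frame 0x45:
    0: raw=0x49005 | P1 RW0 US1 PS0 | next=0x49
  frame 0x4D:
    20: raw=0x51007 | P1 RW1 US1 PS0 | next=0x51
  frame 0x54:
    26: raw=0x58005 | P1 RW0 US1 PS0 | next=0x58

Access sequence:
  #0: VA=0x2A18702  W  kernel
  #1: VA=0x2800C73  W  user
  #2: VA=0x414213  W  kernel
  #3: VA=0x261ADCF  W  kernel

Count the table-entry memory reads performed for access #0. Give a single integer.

Walk each access:
#0 VA=0x2A18702 (w,kernel):
  L0: frame=0x39 idx=21 entry=0x3D007 [P=1 RW=1 US=1 PS=0]
  L1: frame=0x3D idx=24 entry=0x41007 [P=1 RW=1 US=1 PS=0]
  ✓ 0x41702  — 2 lookups
#1 VA=0x2800C73 (w,user):
  L0: frame=0x39 idx=20 entry=0x45007 [P=1 RW=1 US=1 PS=0]
  L1: frame=0x45 idx=0 entry=0x49005 [P=1 RW=0 US=1 PS=0]
  ✗ PROTECTION_VIOLATION  [2 reads]
#2 VA=0x414213 (w,kernel):
  L0: frame=0x39 idx=2 entry=0x4D007 [P=1 RW=1 US=1 PS=0]
  L1: frame=0x4D idx=20 entry=0x51007 [P=1 RW=1 US=1 PS=0]
  ✓ 0x51213  — 2 lookups
#3 VA=0x261ADCF (w,kernel):
  L0: frame=0x39 idx=19 entry=0x54007 [P=1 RW=1 US=1 PS=0]
  L1: frame=0x54 idx=26 entry=0x58005 [P=1 RW=0 US=1 PS=0]
  ✗ PROTECTION_VIOLATION  [2 reads]

Entries read for #0: 2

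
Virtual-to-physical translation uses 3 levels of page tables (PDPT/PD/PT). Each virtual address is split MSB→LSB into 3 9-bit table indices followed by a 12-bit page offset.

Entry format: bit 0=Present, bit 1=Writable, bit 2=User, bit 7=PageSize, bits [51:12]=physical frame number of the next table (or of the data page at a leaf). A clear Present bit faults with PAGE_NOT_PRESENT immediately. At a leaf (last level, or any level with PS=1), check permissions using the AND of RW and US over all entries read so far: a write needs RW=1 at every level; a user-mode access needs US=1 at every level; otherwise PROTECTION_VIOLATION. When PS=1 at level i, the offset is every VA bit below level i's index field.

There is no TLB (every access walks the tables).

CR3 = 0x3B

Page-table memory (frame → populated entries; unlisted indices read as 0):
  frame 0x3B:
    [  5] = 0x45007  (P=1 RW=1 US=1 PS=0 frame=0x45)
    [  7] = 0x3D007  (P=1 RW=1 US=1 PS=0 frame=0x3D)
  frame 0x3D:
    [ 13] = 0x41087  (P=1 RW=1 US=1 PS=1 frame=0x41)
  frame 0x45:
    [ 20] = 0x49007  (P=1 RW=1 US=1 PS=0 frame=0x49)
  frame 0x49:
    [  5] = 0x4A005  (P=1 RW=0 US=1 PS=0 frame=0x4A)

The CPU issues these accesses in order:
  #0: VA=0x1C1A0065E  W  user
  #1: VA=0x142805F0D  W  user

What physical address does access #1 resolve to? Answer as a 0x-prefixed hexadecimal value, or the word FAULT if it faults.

Walk each access:
#0 VA=0x1C1A0065E (w,user):
  L0 @0x3B[7] → 0x3D007  P=1,RW=1,US=1,PS=0
  L1 @0x3D[13] → 0x41087  P=1,RW=1,US=1,PS=1
  ✓ 0x4165E (huge @L1)  — 2 lookups
#1 VA=0x142805F0D (w,user):
  L0 @0x3B[5] → 0x45007  P=1,RW=1,US=1,PS=0
  L1 @0x45[20] → 0x49007  P=1,RW=1,US=1,PS=0
  L2 @0x49[5] → 0x4A005  P=1,RW=0,US=1,PS=0
  ⇒ fault: PROTECTION_VIOLATION  — 3 lookups

Access #1 PA: FAULT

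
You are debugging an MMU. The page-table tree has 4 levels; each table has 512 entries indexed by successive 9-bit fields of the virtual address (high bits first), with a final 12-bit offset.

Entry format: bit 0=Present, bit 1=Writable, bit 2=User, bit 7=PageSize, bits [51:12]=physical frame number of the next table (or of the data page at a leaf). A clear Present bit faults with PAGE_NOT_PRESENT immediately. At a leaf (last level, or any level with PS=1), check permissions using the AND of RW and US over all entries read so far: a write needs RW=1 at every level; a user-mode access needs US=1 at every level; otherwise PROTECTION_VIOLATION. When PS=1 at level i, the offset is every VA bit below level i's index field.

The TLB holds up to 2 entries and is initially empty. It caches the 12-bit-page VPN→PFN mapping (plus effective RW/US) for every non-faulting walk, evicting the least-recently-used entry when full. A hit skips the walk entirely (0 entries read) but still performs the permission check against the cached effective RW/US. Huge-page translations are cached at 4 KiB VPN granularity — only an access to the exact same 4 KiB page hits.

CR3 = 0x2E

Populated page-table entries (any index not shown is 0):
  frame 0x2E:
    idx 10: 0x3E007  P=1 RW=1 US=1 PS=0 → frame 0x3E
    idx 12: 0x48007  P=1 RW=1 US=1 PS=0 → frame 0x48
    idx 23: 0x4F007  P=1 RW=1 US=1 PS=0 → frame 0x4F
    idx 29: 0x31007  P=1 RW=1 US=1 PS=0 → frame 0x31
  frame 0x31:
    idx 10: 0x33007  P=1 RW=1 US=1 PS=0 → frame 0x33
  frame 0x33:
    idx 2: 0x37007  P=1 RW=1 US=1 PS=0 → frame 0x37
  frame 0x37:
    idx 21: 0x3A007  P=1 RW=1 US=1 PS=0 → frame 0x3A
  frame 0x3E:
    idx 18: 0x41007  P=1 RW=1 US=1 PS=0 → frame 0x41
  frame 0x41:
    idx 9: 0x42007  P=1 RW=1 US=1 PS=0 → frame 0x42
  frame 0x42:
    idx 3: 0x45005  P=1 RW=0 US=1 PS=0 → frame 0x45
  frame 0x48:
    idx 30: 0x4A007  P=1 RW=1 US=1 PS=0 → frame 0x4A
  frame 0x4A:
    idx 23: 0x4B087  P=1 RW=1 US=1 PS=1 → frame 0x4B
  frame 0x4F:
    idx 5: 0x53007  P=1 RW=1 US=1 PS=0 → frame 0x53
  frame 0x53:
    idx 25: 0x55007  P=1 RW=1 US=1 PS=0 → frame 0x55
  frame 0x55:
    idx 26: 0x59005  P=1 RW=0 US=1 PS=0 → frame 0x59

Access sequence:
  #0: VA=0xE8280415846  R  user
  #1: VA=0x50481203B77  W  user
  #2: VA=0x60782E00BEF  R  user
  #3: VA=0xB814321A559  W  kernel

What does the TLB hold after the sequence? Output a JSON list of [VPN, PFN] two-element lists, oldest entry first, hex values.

Trace:
#0 VA=0xE8280415846 (r,user):
  L0: frame=0x2E idx=29 entry=0x31007 [P=1 RW=1 US=1 PS=0]
  L1: frame=0x31 idx=10 entry=0x33007 [P=1 RW=1 US=1 PS=0]
  L2: frame=0x33 idx=2 entry=0x37007 [P=1 RW=1 US=1 PS=0]
  L3: frame=0x37 idx=21 entry=0x3A007 [P=1 RW=1 US=1 PS=0]
  ⇒ phys 0x3A846  [4 reads]
#1 VA=0x50481203B77 (w,user):
  L0: frame=0x2E idx=10 entry=0x3E007 [P=1 RW=1 US=1 PS=0]
  L1: frame=0x3E idx=18 entry=0x41007 [P=1 RW=1 US=1 PS=0]
  L2: frame=0x41 idx=9 entry=0x42007 [P=1 RW=1 US=1 PS=0]
  L3: frame=0x42 idx=3 entry=0x45005 [P=1 RW=0 US=1 PS=0]
  ✗ PROTECTION_VIOLATION  [4 reads]
#2 VA=0x60782E00BEF (r,user):
  L0: frame=0x2E idx=12 entry=0x48007 [P=1 RW=1 US=1 PS=0]
  L1: frame=0x48 idx=30 entry=0x4A007 [P=1 RW=1 US=1 PS=0]
  L2: frame=0x4A idx=23 entry=0x4B087 [P=1 RW=1 US=1 PS=1]
  ⇒ phys 0x4BBEF (huge @L2)  [3 reads]
#3 VA=0xB814321A559 (w,kernel):
  L0: frame=0x2E idx=23 entry=0x4F007 [P=1 RW=1 US=1 PS=0]
  L1: frame=0x4F idx=5 entry=0x53007 [P=1 RW=1 US=1 PS=0]
  L2: frame=0x53 idx=25 entry=0x55007 [P=1 RW=1 US=1 PS=0]
  L3: frame=0x55 idx=26 entry=0x59005 [P=1 RW=0 US=1 PS=0]
  ✗ PROTECTION_VIOLATION  [4 reads]

TLB: [["0xE8280415", "0x3A"], ["0x60782E00", "0x4B"]]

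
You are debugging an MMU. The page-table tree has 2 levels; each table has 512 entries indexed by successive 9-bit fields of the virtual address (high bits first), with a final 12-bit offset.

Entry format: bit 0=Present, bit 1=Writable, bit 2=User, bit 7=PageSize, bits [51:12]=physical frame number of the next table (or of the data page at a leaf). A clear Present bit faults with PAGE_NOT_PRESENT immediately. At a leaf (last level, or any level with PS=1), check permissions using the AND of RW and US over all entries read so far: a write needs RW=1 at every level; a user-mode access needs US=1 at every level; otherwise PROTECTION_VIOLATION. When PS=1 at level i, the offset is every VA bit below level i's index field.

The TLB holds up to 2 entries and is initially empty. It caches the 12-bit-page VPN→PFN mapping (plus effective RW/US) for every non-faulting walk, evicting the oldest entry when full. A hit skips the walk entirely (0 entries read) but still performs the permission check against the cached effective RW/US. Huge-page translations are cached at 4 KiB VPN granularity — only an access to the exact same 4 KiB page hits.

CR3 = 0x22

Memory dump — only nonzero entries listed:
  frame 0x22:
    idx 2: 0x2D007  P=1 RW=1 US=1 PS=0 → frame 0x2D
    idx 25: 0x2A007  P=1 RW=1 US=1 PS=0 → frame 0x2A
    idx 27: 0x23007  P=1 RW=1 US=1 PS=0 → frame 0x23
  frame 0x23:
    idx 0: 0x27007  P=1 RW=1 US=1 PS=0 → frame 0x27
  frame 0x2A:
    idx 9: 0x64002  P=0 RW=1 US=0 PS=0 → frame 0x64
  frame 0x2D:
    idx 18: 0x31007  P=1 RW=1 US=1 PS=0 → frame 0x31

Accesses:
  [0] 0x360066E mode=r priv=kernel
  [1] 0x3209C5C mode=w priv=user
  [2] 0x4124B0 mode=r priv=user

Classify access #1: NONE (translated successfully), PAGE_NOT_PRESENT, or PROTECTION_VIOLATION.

Per-access translation:
#0 VA=0x360066E (r,kernel):
  [0] read 0x22 idx=27: raw=0x23007 flags P=1 W=1 U=1 S=0
  [1] read 0x23 idx=0: raw=0x27007 flags P=1 W=1 U=1 S=0
  ✓ 0x2766E  — 2 lookups
#1 VA=0x3209C5C (w,user):
  [0] read 0x22 idx=25: raw=0x2A007 flags P=1 W=1 U=1 S=0
  [1] read 0x2A idx=9: raw=0x64002 flags P=0 W=1 U=0 S=0
  ⇒ fault: PAGE_NOT_PRESENT  — 2 lookups
#2 VA=0x4124B0 (r,user):
  [0] read 0x22 idx=2: raw=0x2D007 flags P=1 W=1 U=1 S=0
  [1] read 0x2D idx=18: raw=0x31007 flags P=1 W=1 U=1 S=0
  ✓ 0x314B0  — 2 lookups

Access #1 fault: PAGE_NOT_PRESENT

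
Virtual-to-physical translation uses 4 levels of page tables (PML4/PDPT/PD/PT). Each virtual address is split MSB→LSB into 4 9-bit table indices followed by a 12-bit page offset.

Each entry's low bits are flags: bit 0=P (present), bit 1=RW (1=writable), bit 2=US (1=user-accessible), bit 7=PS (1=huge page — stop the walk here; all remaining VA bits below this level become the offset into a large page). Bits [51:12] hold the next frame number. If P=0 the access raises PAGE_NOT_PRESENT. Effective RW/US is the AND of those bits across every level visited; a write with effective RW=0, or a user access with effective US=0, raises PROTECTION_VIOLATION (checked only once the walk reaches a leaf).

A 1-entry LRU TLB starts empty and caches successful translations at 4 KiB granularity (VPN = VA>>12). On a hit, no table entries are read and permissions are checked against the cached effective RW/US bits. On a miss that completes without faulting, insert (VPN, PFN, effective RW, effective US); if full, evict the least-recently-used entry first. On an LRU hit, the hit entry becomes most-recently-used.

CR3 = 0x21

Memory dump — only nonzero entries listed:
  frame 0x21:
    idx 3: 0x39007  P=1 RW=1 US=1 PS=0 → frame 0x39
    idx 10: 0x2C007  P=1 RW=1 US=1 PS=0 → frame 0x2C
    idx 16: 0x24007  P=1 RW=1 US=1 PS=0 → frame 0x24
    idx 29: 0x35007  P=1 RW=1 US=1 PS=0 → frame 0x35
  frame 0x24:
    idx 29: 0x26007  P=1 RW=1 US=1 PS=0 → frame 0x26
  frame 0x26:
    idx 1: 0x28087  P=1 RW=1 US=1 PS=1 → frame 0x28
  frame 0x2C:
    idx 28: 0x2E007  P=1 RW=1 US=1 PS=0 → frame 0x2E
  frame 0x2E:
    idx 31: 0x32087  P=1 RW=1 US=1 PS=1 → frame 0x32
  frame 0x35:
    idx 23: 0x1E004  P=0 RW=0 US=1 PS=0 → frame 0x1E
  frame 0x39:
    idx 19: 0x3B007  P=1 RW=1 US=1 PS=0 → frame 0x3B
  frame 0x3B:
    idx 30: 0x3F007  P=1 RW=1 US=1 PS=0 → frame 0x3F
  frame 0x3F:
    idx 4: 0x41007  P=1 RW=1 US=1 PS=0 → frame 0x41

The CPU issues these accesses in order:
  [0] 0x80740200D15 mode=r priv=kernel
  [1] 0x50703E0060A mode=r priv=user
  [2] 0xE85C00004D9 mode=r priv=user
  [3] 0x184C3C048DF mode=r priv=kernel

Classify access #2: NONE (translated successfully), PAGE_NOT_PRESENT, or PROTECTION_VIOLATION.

Trace:
#0 VA=0x80740200D15 (r,kernel):
  lvl0: tbl 0x21, slot 16 ⇒ 0x24007 (P1/RW1/US1/PS0)
  lvl1: tbl 0x24, slot 29 ⇒ 0x26007 (P1/RW1/US1/PS0)
  lvl2: tbl 0x26, slot 1 ⇒ 0x28087 (P1/RW1/US1/PS1)
  ⇒ phys 0x28D15 (huge @L2)  [3 reads]
#1 VA=0x50703E0060A (r,user):
  lvl0: tbl 0x21, slot 10 ⇒ 0x2C007 (P1/RW1/US1/PS0)
  lvl1: tbl 0x2C, slot 28 ⇒ 0x2E007 (P1/RW1/US1/PS0)
  lvl2: tbl 0x2E, slot 31 ⇒ 0x32087 (P1/RW1/US1/PS1)
  ⇒ phys 0x3260A (huge @L2)  [3 reads]
#2 VA=0xE85C00004D9 (r,user):
  lvl0: tbl 0x21, slot 29 ⇒ 0x35007 (P1/RW1/US1/PS0)
  lvl1: tbl 0x35, slot 23 ⇒ 0x1E004 (P0/RW0/US1/PS0)
  → PAGE_NOT_PRESENT  (2 entries read)
#3 VA=0x184C3C048DF (r,kernel):
  lvl0: tbl 0x21, slot 3 ⇒ 0x39007 (P1/RW1/US1/PS0)
  lvl1: tbl 0x39, slot 19 ⇒ 0x3B007 (P1/RW1/US1/PS0)
  lvl2: tbl 0x3B, slot 30 ⇒ 0x3F007 (P1/RW1/US1/PS0)
  lvl3: tbl 0x3F, slot 4 ⇒ 0x41007 (P1/RW1/US1/PS0)
  ⇒ phys 0x418DF  [4 reads]

Access #2 fault: PAGE_NOT_PRESENT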